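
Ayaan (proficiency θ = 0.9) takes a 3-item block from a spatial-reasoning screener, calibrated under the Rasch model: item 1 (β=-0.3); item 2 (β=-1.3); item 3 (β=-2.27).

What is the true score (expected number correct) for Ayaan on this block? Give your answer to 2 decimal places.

2.63

P(θ) = 1 / (1 + exp(−(θ − β)))
P_1 = 1/(1+e^{-1.2000}) = 0.7685
P_2 = 1/(1+e^{-2.2000}) = 0.9002
P_3 = 1/(1+e^{-3.1700}) = 0.9597
E[score] = 0.7685 + 0.9002 + 0.9597 = 2.6285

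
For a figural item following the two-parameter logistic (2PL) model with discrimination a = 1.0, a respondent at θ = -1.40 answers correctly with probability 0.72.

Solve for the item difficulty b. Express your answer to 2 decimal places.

-2.34

P(θ) = 1 / (1 + exp(−a(θ − b)))
logit(0.72) = ln(0.72/0.28) = 0.9445
b = θ − logit/(a) = -1.40 − 0.9445/1.0000 = -2.3445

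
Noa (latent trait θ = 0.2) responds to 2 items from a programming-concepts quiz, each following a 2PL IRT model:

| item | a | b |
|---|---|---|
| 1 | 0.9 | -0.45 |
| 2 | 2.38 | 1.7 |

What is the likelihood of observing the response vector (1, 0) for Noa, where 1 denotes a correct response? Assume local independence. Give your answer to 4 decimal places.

0.6246

P(θ) = 1 / (1 + exp(−a(θ − b)))
P_1 = 1/(1+e^{-0.5850}) = 0.6422
P_2 = 1/(1+e^{3.5700}) = 0.0274
L = P_1 × (1−P_2) = 0.6422 × 0.9726 = 0.62463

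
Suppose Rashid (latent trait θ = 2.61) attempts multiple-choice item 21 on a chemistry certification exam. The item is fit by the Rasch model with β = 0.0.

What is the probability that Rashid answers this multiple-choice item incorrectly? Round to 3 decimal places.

0.068

P(θ) = 1 / (1 + exp(−(θ − β)))
Exponent: (2.61 − 0.0) = 2.6100
1/(1 + e^{-2.6100}) = 0.9315
P = 0.9315
P(incorrect) = 1 − 0.9315 = 0.0685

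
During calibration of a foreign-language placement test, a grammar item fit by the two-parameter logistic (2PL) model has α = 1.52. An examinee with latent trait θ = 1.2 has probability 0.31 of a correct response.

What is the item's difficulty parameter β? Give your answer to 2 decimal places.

P(θ) = 1 / (1 + exp(−α(θ − β)))
logit(0.31) = ln(0.31/0.69) = -0.8001
β = θ − logit/(α) = 1.2 − (-0.8001)/1.5200 = 1.7264

1.73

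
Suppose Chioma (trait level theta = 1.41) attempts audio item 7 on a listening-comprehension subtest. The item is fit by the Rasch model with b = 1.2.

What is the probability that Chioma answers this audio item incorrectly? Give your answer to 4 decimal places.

0.4477

P(theta) = 1 / (1 + exp(−(theta − b)))
Exponent: (1.41 − 1.2) = 0.2100
1/(1 + e^{-0.2100}) = 0.5523
P = 0.5523
P(incorrect) = 1 − 0.5523 = 0.4477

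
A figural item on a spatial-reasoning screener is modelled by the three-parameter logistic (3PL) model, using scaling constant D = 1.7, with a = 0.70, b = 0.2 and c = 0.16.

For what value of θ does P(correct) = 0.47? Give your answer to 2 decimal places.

P(θ) = c + (1 − c) · 1 / (1 + exp(−D·a(θ − b)))
Remove guessing floor: (0.47 − 0.16)/(1 − 0.16) = 0.3690
logit = ln(0.3690/0.6310) = -0.5363
θ = b + logit/(1.7·a) = 0.2 + (-0.5363)/1.1900 = -0.2507

-0.25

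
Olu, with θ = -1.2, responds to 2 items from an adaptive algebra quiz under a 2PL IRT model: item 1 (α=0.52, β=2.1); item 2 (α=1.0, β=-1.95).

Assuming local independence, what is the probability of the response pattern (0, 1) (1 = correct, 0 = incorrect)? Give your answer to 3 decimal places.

P(θ) = 1 / (1 + exp(−α(θ − β)))
P_1 = 1/(1+e^{1.7160}) = 0.1524
P_2 = 1/(1+e^{-0.7500}) = 0.6792
L = (1−P_1) × P_2 = 0.8476 × 0.6792 = 0.57568

0.576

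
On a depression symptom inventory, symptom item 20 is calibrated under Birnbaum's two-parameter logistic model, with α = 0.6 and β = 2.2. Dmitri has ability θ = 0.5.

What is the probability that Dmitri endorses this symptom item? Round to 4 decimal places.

0.2650

P(θ) = 1 / (1 + exp(−α(θ − β)))
Exponent: 0.6 × (0.5 − 2.2) = -1.0200
1/(1 + e^{1.0200}) = 0.2650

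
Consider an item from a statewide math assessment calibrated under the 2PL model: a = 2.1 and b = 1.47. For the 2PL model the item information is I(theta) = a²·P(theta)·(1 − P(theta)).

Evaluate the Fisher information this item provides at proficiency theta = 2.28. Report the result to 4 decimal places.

P = 1/(1+e^{-1.7010}) = 0.8457
P(1−P) = 0.8457 × 0.1543 = 0.1305
I = a² × P(1−P) = 2.1² × 0.1305 = 0.57557

0.5756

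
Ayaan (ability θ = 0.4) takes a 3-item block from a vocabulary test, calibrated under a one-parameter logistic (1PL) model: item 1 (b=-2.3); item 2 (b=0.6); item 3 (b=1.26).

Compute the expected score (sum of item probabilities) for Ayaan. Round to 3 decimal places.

P(θ) = 1 / (1 + exp(−(θ − b)))
P_1 = 1/(1+e^{-2.7000}) = 0.9370
P_2 = 1/(1+e^{0.2000}) = 0.4502
P_3 = 1/(1+e^{0.8600}) = 0.2973
E[score] = 0.9370 + 0.4502 + 0.2973 = 1.6845

1.685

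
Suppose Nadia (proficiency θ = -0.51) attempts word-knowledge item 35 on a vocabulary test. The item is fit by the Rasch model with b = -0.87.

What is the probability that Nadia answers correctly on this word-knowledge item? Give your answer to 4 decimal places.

P(θ) = 1 / (1 + exp(−(θ − b)))
Exponent: (-0.51 − (-0.87)) = 0.3600
1/(1 + e^{-0.3600}) = 0.5890
P = 0.5890

0.5890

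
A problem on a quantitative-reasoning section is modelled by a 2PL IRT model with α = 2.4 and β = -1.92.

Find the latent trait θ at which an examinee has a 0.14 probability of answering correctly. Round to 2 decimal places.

-2.68

P(θ) = 1 / (1 + exp(−α(θ − β)))
logit = ln(0.1400/0.8600) = -1.8153
θ = β + logit/(α) = -1.92 + (-1.8153)/2.4000 = -2.6764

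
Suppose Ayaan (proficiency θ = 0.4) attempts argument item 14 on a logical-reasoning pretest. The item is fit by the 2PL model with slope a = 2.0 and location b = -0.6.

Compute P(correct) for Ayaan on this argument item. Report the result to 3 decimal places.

0.881

P(θ) = 1 / (1 + exp(−a(θ − b)))
Exponent: 2.0 × (0.4 − (-0.6)) = 2.0000
1/(1 + e^{-2.0000}) = 0.8808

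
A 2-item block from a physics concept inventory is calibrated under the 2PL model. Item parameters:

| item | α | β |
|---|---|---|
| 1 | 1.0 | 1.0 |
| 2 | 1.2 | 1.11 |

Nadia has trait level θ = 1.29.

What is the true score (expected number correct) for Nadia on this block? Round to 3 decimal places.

P(θ) = 1 / (1 + exp(−α(θ − β)))
P_1 = 1/(1+e^{-0.2900}) = 0.5720
P_2 = 1/(1+e^{-0.2160}) = 0.5538
E[score] = 0.5720 + 0.5538 = 1.1258

1.126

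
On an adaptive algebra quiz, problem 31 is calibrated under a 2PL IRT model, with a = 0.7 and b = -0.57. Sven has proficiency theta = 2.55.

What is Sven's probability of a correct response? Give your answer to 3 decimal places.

P(theta) = 1 / (1 + exp(−a(theta − b)))
Exponent: 0.7 × (2.55 − (-0.57)) = 2.1840
1/(1 + e^{-2.1840}) = 0.8988

0.899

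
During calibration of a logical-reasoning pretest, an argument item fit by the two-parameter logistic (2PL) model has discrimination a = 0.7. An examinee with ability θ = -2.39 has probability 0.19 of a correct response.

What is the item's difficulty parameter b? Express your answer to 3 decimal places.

-0.319

P(θ) = 1 / (1 + exp(−a(θ − b)))
logit(0.19) = ln(0.19/0.81) = -1.4500
b = θ − logit/(a) = -2.39 − (-1.4500)/0.7000 = -0.3186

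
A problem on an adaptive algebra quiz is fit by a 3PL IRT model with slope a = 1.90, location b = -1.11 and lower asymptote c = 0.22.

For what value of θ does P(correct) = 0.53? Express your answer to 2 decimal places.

-1.33

P(θ) = c + (1 − c) · 1 / (1 + exp(−a(θ − b)))
Remove guessing floor: (0.53 − 0.22)/(1 − 0.22) = 0.3974
logit = ln(0.3974/0.6026) = -0.4162
θ = b + logit/(a) = -1.11 + (-0.4162)/1.9000 = -1.3290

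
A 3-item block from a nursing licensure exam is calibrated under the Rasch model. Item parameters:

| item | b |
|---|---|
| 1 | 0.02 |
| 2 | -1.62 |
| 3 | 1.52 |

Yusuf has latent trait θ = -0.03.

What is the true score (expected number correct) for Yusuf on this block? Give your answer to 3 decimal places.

P(θ) = 1 / (1 + exp(−(θ − b)))
P_1 = 1/(1+e^{0.0500}) = 0.4875
P_2 = 1/(1+e^{-1.5900}) = 0.8306
P_3 = 1/(1+e^{1.5500}) = 0.1751
E[score] = 0.4875 + 0.8306 + 0.1751 = 1.4932

1.493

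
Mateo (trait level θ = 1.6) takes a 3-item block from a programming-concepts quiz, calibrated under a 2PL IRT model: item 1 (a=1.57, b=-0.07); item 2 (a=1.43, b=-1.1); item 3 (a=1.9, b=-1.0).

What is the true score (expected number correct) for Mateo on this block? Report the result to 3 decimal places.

P(θ) = 1 / (1 + exp(−a(θ − b)))
P_1 = 1/(1+e^{-2.6219}) = 0.9323
P_2 = 1/(1+e^{-3.8610}) = 0.9794
P_3 = 1/(1+e^{-4.9400}) = 0.9929
E[score] = 0.9323 + 0.9794 + 0.9929 = 2.9045

2.905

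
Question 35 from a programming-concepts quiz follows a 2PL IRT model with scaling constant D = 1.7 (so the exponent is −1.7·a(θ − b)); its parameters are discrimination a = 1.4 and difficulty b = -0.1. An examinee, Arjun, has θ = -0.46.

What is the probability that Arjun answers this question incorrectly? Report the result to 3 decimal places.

P(θ) = 1 / (1 + exp(−D·a(θ − b)))
Exponent: 1.7 × 1.4 × (-0.46 − (-0.1)) = -0.8568
1/(1 + e^{0.8568}) = 0.2980
P = 0.2980
P(incorrect) = 1 − 0.2980 = 0.7020

0.702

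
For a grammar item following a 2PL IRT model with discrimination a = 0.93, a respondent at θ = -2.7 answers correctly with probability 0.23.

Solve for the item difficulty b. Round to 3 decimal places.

P(θ) = 1 / (1 + exp(−a(θ − b)))
logit(0.23) = ln(0.23/0.77) = -1.2083
b = θ − logit/(a) = -2.7 − (-1.2083)/0.9300 = -1.4007

-1.401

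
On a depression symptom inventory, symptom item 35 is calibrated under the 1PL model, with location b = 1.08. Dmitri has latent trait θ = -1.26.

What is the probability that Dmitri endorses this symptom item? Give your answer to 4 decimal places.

P(θ) = 1 / (1 + exp(−(θ − b)))
Exponent: (-1.26 − 1.08) = -2.3400
1/(1 + e^{2.3400}) = 0.0879
P = 0.0879

0.0879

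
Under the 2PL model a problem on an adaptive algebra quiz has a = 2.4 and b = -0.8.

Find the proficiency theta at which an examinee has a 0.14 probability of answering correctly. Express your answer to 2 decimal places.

-1.56

P(theta) = 1 / (1 + exp(−a(theta − b)))
logit = ln(0.1400/0.8600) = -1.8153
theta = b + logit/(a) = -0.8 + (-1.8153)/2.4000 = -1.5564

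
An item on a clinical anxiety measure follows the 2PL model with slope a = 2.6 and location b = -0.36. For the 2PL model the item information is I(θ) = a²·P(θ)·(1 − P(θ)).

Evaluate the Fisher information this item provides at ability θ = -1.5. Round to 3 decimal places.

0.315

P = 1/(1+e^{2.9640}) = 0.0491
P(1−P) = 0.0491 × 0.9509 = 0.0467
I = a² × P(1−P) = 2.6² × 0.0467 = 0.31549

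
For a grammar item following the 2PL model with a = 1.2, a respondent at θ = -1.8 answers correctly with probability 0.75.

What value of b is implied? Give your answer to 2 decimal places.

P(θ) = 1 / (1 + exp(−a(θ − b)))
logit(0.75) = ln(0.75/0.25) = 1.0986
b = θ − logit/(a) = -1.8 − 1.0986/1.2000 = -2.7155

-2.72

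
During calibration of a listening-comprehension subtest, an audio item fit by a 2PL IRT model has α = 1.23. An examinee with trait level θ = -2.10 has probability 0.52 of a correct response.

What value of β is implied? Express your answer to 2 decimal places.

-2.17

P(θ) = 1 / (1 + exp(−α(θ − β)))
logit(0.52) = ln(0.52/0.48) = 0.0800
β = θ − logit/(α) = -2.10 − 0.0800/1.2300 = -2.1651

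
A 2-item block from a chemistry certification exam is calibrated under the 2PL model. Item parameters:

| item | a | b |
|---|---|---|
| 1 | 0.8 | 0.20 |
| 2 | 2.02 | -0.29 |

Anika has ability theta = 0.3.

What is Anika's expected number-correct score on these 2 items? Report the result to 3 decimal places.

1.287

P(theta) = 1 / (1 + exp(−a(theta − b)))
P_1 = 1/(1+e^{-0.0800}) = 0.5200
P_2 = 1/(1+e^{-1.1918}) = 0.7671
E[score] = 0.5200 + 0.7671 = 1.2871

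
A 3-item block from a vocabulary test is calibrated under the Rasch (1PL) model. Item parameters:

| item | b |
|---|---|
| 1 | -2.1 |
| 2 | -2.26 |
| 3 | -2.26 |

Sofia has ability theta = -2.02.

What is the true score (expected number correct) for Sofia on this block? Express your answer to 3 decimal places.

P(theta) = 1 / (1 + exp(−(theta − b)))
P_1 = 1/(1+e^{-0.0800}) = 0.5200
P_2 = 1/(1+e^{-0.2400}) = 0.5597
P_3 = 1/(1+e^{-0.2400}) = 0.5597
E[score] = 0.5200 + 0.5597 + 0.5597 = 1.6394

1.639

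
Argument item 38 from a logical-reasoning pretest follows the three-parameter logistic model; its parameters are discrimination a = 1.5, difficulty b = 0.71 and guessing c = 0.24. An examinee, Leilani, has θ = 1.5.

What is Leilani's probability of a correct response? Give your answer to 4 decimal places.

P(θ) = c + (1 − c) · 1 / (1 + exp(−a(θ − b)))
Exponent: 1.5 × (1.5 − 0.71) = 1.1850
1/(1 + e^{-1.1850}) = 0.7658
P = 0.24 + 0.76 × 0.7658 = 0.8220

0.8220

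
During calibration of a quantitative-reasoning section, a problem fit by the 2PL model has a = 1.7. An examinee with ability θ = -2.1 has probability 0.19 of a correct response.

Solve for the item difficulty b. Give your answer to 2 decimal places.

P(θ) = 1 / (1 + exp(−a(θ − b)))
logit(0.19) = ln(0.19/0.81) = -1.4500
b = θ − logit/(a) = -2.1 − (-1.4500)/1.7000 = -1.2471

-1.25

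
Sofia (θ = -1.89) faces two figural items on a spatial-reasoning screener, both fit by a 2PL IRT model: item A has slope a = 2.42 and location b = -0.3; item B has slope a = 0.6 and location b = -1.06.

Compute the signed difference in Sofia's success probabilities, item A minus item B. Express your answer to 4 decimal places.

-0.3571

P(θ) = 1 / (1 + exp(−a(θ − b)))
P_A = 0.0209
P_B = 0.3780
P_A − P_B = -0.3571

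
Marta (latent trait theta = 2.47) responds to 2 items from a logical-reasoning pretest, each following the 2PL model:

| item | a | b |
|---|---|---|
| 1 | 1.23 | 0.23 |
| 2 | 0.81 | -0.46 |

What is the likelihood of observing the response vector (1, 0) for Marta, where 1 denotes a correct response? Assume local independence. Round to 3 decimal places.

P(theta) = 1 / (1 + exp(−a(theta − b)))
P_1 = 1/(1+e^{-2.7552}) = 0.9402
P_2 = 1/(1+e^{-2.3733}) = 0.9148
L = P_1 × (1−P_2) = 0.9402 × 0.0852 = 0.08014

0.080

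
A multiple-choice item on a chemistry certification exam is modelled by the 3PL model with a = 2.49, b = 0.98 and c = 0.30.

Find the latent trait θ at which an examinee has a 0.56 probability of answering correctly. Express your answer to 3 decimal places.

0.769

P(θ) = c + (1 − c) · 1 / (1 + exp(−a(θ − b)))
Remove guessing floor: (0.56 − 0.30)/(1 − 0.30) = 0.3714
logit = ln(0.3714/0.6286) = -0.5261
θ = b + logit/(a) = 0.98 + (-0.5261)/2.4900 = 0.7687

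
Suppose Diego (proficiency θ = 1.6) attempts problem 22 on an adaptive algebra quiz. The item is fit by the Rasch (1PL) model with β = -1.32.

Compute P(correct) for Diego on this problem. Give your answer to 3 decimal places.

0.949

P(θ) = 1 / (1 + exp(−(θ − β)))
Exponent: (1.6 − (-1.32)) = 2.9200
1/(1 + e^{-2.9200}) = 0.9488
P = 0.9488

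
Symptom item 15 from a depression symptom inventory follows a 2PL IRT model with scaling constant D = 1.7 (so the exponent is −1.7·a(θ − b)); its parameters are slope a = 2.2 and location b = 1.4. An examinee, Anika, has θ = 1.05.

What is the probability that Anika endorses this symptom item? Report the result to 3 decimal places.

P(θ) = 1 / (1 + exp(−D·a(θ − b)))
Exponent: 1.7 × 2.2 × (1.05 − 1.4) = -1.3090
1/(1 + e^{1.3090}) = 0.2127
P = 0.2127

0.213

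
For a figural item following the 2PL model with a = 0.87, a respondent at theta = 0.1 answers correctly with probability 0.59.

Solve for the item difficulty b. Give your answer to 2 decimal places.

-0.32

P(theta) = 1 / (1 + exp(−a(theta − b)))
logit(0.59) = ln(0.59/0.41) = 0.3640
b = theta − logit/(a) = 0.1 − 0.3640/0.8700 = -0.3184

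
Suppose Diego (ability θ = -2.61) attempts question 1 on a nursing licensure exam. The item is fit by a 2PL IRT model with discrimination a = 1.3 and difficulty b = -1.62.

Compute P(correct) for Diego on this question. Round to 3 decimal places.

0.216

P(θ) = 1 / (1 + exp(−a(θ − b)))
Exponent: 1.3 × (-2.61 − (-1.62)) = -1.2870
1/(1 + e^{1.2870}) = 0.2164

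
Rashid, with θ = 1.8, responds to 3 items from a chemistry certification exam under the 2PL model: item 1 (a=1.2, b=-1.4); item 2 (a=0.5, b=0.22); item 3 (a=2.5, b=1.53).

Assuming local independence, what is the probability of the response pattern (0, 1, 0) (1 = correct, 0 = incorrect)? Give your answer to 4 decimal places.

0.0049

P(θ) = 1 / (1 + exp(−a(θ − b)))
P_1 = 1/(1+e^{-3.8400}) = 0.9790
P_2 = 1/(1+e^{-0.7900}) = 0.6878
P_3 = 1/(1+e^{-0.6750}) = 0.6626
L = (1−P_1) × P_2 × (1−P_3) = 0.0210 × 0.6878 × 0.3374 = 0.00488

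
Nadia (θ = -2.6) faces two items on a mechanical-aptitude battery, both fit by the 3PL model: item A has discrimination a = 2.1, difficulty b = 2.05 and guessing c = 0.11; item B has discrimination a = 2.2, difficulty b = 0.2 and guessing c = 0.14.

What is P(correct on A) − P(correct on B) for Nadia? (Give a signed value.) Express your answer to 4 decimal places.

-0.0318

P(θ) = c + (1 − c) · 1 / (1 + exp(−a(θ − b)))
P_A = 0.1101
P_B = 0.1418
P_A − P_B = -0.0318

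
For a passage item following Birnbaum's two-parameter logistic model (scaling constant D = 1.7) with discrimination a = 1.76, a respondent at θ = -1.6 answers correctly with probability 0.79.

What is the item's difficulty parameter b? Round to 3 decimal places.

-2.043

P(θ) = 1 / (1 + exp(−D·a(θ − b)))
logit(0.79) = ln(0.79/0.21) = 1.3249
b = θ − logit/(1.7·a) = -1.6 − 1.3249/2.9920 = -2.0428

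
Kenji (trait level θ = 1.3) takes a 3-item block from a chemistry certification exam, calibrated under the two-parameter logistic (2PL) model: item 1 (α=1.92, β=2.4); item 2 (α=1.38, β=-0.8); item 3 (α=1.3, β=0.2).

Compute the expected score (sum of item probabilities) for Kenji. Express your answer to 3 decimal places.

P(θ) = 1 / (1 + exp(−α(θ − β)))
P_1 = 1/(1+e^{2.1120}) = 0.1079
P_2 = 1/(1+e^{-2.8980}) = 0.9477
P_3 = 1/(1+e^{-1.4300}) = 0.8069
E[score] = 0.1079 + 0.9477 + 0.8069 = 1.8626

1.863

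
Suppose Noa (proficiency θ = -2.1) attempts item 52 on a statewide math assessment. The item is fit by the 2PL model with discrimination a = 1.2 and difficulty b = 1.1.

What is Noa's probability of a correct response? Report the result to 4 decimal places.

0.0210

P(θ) = 1 / (1 + exp(−a(θ − b)))
Exponent: 1.2 × (-2.1 − 1.1) = -3.8400
1/(1 + e^{3.8400}) = 0.0210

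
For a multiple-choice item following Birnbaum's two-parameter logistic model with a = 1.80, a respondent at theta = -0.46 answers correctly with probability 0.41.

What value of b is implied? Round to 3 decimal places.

-0.258

P(theta) = 1 / (1 + exp(−a(theta − b)))
logit(0.41) = ln(0.41/0.59) = -0.3640
b = theta − logit/(a) = -0.46 − (-0.3640)/1.8000 = -0.2578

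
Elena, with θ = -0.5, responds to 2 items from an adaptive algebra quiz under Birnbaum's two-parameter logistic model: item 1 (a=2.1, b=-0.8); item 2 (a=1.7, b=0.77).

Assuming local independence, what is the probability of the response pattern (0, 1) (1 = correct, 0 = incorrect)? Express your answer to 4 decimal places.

P(θ) = 1 / (1 + exp(−a(θ − b)))
P_1 = 1/(1+e^{-0.6300}) = 0.6525
P_2 = 1/(1+e^{2.1590}) = 0.1035
L = (1−P_1) × P_2 = 0.3475 × 0.1035 = 0.03596

0.0360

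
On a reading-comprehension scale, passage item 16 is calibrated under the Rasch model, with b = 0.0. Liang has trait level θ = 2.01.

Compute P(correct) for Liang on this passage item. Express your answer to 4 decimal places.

P(θ) = 1 / (1 + exp(−(θ − b)))
Exponent: (2.01 − 0.0) = 2.0100
1/(1 + e^{-2.0100}) = 0.8818
P = 0.8818

0.8818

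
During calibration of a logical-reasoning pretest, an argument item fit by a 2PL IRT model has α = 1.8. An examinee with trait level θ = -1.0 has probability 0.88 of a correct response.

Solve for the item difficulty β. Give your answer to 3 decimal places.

-2.107

P(θ) = 1 / (1 + exp(−α(θ − β)))
logit(0.88) = ln(0.88/0.12) = 1.9924
β = θ − logit/(α) = -1.0 − 1.9924/1.8000 = -2.1069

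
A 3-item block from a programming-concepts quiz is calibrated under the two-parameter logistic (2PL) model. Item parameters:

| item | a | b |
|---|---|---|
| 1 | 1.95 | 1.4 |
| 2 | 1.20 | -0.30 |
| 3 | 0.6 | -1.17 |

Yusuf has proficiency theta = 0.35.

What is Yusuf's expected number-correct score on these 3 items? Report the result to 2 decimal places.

P(theta) = 1 / (1 + exp(−a(theta − b)))
P_1 = 1/(1+e^{2.0475}) = 0.1143
P_2 = 1/(1+e^{-0.7800}) = 0.6857
P_3 = 1/(1+e^{-0.9120}) = 0.7134
E[score] = 0.1143 + 0.6857 + 0.7134 = 1.5134

1.51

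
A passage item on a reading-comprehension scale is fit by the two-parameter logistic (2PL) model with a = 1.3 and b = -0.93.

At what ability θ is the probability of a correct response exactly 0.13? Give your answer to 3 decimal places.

P(θ) = 1 / (1 + exp(−a(θ − b)))
logit = ln(0.1300/0.8700) = -1.9010
θ = b + logit/(a) = -0.93 + (-1.9010)/1.3000 = -2.3923

-2.392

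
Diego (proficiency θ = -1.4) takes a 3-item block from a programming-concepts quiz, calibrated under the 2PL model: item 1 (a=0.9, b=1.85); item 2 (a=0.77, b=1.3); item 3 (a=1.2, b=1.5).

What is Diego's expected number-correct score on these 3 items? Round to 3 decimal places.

0.192

P(θ) = 1 / (1 + exp(−a(θ − b)))
P_1 = 1/(1+e^{2.9250}) = 0.0509
P_2 = 1/(1+e^{2.0790}) = 0.1112
P_3 = 1/(1+e^{3.4800}) = 0.0299
E[score] = 0.0509 + 0.1112 + 0.0299 = 0.1920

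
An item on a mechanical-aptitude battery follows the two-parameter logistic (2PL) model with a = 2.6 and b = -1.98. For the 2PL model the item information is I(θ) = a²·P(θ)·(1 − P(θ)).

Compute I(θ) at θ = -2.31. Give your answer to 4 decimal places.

P = 1/(1+e^{0.8580}) = 0.2978
P(1−P) = 0.2978 × 0.7022 = 0.2091
I = a² × P(1−P) = 2.6² × 0.2091 = 1.41350

1.4135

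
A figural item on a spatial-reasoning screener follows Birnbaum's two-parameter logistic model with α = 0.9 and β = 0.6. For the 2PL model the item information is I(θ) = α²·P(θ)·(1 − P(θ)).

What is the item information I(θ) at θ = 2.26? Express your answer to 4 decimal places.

0.1213

P = 1/(1+e^{-1.4940}) = 0.8167
P(1−P) = 0.8167 × 0.1833 = 0.1497
I = α² × P(1−P) = 0.9² × 0.1497 = 0.12127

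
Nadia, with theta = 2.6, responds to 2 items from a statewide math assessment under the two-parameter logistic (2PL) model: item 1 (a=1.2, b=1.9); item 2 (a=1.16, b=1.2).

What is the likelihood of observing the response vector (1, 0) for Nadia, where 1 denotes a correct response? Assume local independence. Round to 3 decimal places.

P(theta) = 1 / (1 + exp(−a(theta − b)))
P_1 = 1/(1+e^{-0.8400}) = 0.6985
P_2 = 1/(1+e^{-1.6240}) = 0.8353
L = P_1 × (1−P_2) = 0.6985 × 0.1647 = 0.11501

0.115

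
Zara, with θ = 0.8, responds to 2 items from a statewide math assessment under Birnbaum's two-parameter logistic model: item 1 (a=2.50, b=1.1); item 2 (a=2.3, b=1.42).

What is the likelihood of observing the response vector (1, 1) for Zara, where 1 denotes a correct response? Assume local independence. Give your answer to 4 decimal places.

P(θ) = 1 / (1 + exp(−a(θ − b)))
P_1 = 1/(1+e^{0.7500}) = 0.3208
P_2 = 1/(1+e^{1.4260}) = 0.1937
L = P_1 × P_2 = 0.3208 × 0.1937 = 0.06215

0.0622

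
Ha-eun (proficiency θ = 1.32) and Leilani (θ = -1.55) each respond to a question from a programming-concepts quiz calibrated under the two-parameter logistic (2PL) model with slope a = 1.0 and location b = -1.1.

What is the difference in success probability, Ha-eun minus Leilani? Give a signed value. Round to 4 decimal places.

P(θ) = 1 / (1 + exp(−a(θ − b)))
P(Ha-eun) = 0.9183  [exponent 2.4200]
P(Leilani) = 0.3894  [exponent -0.4500]
Difference = 0.9183 − 0.3894 = 0.5290

0.5290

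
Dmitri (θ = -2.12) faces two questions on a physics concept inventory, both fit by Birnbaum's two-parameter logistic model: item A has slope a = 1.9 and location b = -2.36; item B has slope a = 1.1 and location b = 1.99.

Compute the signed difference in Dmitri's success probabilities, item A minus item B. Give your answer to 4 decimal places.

0.6013

P(θ) = 1 / (1 + exp(−a(θ − b)))
P_A = 0.6121
P_B = 0.0108
P_A − P_B = 0.6013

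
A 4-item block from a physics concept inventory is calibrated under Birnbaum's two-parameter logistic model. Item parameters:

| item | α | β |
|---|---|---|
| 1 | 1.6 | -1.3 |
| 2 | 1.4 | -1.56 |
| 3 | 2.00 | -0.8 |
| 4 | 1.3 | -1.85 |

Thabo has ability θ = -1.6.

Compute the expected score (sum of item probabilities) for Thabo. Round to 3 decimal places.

1.617

P(θ) = 1 / (1 + exp(−α(θ − β)))
P_1 = 1/(1+e^{0.4800}) = 0.3823
P_2 = 1/(1+e^{0.0560}) = 0.4860
P_3 = 1/(1+e^{1.6000}) = 0.1680
P_4 = 1/(1+e^{-0.3250}) = 0.5805
E[score] = 0.3823 + 0.4860 + 0.1680 + 0.5805 = 1.6168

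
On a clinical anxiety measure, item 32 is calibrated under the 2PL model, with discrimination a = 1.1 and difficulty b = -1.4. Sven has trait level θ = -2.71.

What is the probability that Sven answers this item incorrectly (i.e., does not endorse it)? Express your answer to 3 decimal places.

0.809

P(θ) = 1 / (1 + exp(−a(θ − b)))
Exponent: 1.1 × (-2.71 − (-1.4)) = -1.4410
1/(1 + e^{1.4410}) = 0.1914
P(incorrect) = 1 − 0.1914 = 0.8086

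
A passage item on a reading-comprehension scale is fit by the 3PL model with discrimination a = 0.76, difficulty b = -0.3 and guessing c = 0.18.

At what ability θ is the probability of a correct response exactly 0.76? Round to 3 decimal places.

0.861

P(θ) = c + (1 − c) · 1 / (1 + exp(−a(θ − b)))
Remove guessing floor: (0.76 − 0.18)/(1 − 0.18) = 0.7073
logit = ln(0.7073/0.2927) = 0.8824
θ = b + logit/(a) = -0.3 + 0.8824/0.7600 = 0.8610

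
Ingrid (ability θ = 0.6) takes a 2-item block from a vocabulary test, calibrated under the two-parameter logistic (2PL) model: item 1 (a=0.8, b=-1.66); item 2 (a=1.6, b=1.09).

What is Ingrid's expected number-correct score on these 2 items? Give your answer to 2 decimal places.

P(θ) = 1 / (1 + exp(−a(θ − b)))
P_1 = 1/(1+e^{-1.8080}) = 0.8591
P_2 = 1/(1+e^{0.7840}) = 0.3135
E[score] = 0.8591 + 0.3135 = 1.1726

1.17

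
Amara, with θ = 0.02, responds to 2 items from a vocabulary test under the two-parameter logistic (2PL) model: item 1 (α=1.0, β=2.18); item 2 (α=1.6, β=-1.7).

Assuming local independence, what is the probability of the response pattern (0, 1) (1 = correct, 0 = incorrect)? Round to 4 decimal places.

0.8428

P(θ) = 1 / (1 + exp(−α(θ − β)))
P_1 = 1/(1+e^{2.1600}) = 0.1034
P_2 = 1/(1+e^{-2.7520}) = 0.9400
L = (1−P_1) × P_2 = 0.8966 × 0.9400 = 0.84283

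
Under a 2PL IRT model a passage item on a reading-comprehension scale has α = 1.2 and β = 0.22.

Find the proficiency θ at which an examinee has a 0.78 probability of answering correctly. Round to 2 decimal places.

P(θ) = 1 / (1 + exp(−α(θ − β)))
logit = ln(0.7800/0.2200) = 1.2657
θ = β + logit/(α) = 0.22 + 1.2657/1.2000 = 1.2747

1.27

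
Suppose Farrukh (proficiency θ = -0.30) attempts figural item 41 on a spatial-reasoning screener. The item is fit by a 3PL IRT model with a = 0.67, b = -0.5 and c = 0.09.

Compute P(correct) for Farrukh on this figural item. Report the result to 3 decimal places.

P(θ) = c + (1 − c) · 1 / (1 + exp(−a(θ − b)))
Exponent: 0.67 × (-0.30 − (-0.5)) = 0.1340
1/(1 + e^{-0.1340}) = 0.5334
P = 0.09 + 0.91 × 0.5334 = 0.5754

0.575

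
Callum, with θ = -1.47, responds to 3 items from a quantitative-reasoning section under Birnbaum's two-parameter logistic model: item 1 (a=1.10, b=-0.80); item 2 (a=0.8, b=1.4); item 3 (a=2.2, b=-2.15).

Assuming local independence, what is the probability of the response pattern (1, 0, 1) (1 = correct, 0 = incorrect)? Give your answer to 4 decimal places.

P(θ) = 1 / (1 + exp(−a(θ − b)))
P_1 = 1/(1+e^{0.7370}) = 0.3237
P_2 = 1/(1+e^{2.2960}) = 0.0915
P_3 = 1/(1+e^{-1.4960}) = 0.8170
L = P_1 × (1−P_2) × P_3 = 0.3237 × 0.9085 × 0.8170 = 0.24024

0.2402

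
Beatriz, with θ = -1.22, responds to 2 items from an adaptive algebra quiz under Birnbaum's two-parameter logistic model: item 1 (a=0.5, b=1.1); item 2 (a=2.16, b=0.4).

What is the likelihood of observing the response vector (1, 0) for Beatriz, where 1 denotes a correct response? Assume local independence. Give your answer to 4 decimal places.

0.2317

P(θ) = 1 / (1 + exp(−a(θ − b)))
P_1 = 1/(1+e^{1.1600}) = 0.2387
P_2 = 1/(1+e^{3.4992}) = 0.0293
L = P_1 × (1−P_2) = 0.2387 × 0.9707 = 0.23167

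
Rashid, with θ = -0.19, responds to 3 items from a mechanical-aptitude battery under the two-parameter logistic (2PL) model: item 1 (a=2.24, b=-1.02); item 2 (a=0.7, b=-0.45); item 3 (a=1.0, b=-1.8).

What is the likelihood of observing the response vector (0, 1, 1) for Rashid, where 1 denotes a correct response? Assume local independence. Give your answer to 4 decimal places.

P(θ) = 1 / (1 + exp(−a(θ − b)))
P_1 = 1/(1+e^{-1.8592}) = 0.8652
P_2 = 1/(1+e^{-0.1820}) = 0.5454
P_3 = 1/(1+e^{-1.6100}) = 0.8334
L = (1−P_1) × P_2 × P_3 = 0.1348 × 0.5454 × 0.8334 = 0.06127

0.0613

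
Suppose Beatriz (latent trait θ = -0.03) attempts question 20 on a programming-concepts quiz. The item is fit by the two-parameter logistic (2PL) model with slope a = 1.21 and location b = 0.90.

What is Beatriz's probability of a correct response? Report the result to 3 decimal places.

0.245

P(θ) = 1 / (1 + exp(−a(θ − b)))
Exponent: 1.21 × (-0.03 − 0.90) = -1.1253
1/(1 + e^{1.1253}) = 0.2450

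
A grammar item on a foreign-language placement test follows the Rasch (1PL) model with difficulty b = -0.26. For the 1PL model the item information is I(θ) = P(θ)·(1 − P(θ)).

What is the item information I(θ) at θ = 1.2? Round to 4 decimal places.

0.1529

P = 1/(1+e^{-1.4600}) = 0.8115
P(1−P) = 0.8115 × 0.1885 = 0.1529
I = P(1−P) = 0.15295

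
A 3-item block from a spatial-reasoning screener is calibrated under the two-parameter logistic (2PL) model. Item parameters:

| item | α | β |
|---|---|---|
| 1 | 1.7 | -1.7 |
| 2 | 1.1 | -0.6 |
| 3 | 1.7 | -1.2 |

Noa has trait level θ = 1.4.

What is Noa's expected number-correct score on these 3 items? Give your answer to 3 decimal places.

2.883

P(θ) = 1 / (1 + exp(−α(θ − β)))
P_1 = 1/(1+e^{-5.2700}) = 0.9949
P_2 = 1/(1+e^{-2.2000}) = 0.9002
P_3 = 1/(1+e^{-4.4200}) = 0.9881
E[score] = 0.9949 + 0.9002 + 0.9881 = 2.8832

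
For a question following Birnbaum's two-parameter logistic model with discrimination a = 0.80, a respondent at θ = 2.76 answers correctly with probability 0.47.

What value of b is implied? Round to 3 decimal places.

P(θ) = 1 / (1 + exp(−a(θ − b)))
logit(0.47) = ln(0.47/0.53) = -0.1201
b = θ − logit/(a) = 2.76 − (-0.1201)/0.8000 = 2.9102

2.910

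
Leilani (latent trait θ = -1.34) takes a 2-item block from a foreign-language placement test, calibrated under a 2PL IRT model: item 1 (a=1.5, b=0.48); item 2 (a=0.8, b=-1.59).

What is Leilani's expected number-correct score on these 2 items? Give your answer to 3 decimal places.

P(θ) = 1 / (1 + exp(−a(θ − b)))
P_1 = 1/(1+e^{2.7300}) = 0.0612
P_2 = 1/(1+e^{-0.2000}) = 0.5498
E[score] = 0.0612 + 0.5498 = 0.6111

0.611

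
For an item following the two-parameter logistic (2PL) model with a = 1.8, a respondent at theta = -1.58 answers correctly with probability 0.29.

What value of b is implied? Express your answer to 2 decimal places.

P(theta) = 1 / (1 + exp(−a(theta − b)))
logit(0.29) = ln(0.29/0.71) = -0.8954
b = theta − logit/(a) = -1.58 − (-0.8954)/1.8000 = -1.0826

-1.08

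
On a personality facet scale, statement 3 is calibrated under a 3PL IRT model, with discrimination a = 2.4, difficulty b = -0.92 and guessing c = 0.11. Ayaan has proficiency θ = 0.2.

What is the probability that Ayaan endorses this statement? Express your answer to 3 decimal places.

0.943

P(θ) = c + (1 − c) · 1 / (1 + exp(−a(θ − b)))
Exponent: 2.4 × (0.2 − (-0.92)) = 2.6880
1/(1 + e^{-2.6880}) = 0.9363
P = 0.11 + 0.89 × 0.9363 = 0.9433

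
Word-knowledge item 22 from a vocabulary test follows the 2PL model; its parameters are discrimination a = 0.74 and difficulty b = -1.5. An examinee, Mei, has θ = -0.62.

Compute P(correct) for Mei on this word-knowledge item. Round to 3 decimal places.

0.657

P(θ) = 1 / (1 + exp(−a(θ − b)))
Exponent: 0.74 × (-0.62 − (-1.5)) = 0.6512
1/(1 + e^{-0.6512}) = 0.6573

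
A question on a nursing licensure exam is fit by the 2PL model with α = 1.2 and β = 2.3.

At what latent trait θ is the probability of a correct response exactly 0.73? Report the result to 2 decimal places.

3.13

P(θ) = 1 / (1 + exp(−α(θ − β)))
logit = ln(0.7300/0.2700) = 0.9946
θ = β + logit/(α) = 2.3 + 0.9946/1.2000 = 3.1289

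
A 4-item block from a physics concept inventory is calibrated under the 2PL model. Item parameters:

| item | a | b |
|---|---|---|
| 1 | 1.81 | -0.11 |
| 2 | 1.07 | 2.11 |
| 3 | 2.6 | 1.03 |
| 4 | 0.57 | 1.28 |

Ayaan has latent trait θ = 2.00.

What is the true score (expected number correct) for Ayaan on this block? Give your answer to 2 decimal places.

2.98

P(θ) = 1 / (1 + exp(−a(θ − b)))
P_1 = 1/(1+e^{-3.8191}) = 0.9785
P_2 = 1/(1+e^{0.1177}) = 0.4706
P_3 = 1/(1+e^{-2.5220}) = 0.9257
P_4 = 1/(1+e^{-0.4104}) = 0.6012
E[score] = 0.9785 + 0.4706 + 0.9257 + 0.6012 = 2.9760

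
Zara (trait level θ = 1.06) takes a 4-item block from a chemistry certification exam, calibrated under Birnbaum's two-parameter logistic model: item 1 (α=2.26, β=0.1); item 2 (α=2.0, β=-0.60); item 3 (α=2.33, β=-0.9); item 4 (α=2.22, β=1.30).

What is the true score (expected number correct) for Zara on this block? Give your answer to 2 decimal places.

3.22

P(θ) = 1 / (1 + exp(−α(θ − β)))
P_1 = 1/(1+e^{-2.1696}) = 0.8975
P_2 = 1/(1+e^{-3.3200}) = 0.9651
P_3 = 1/(1+e^{-4.5668}) = 0.9897
P_4 = 1/(1+e^{0.5328}) = 0.3699
E[score] = 0.8975 + 0.9651 + 0.9897 + 0.3699 = 3.2222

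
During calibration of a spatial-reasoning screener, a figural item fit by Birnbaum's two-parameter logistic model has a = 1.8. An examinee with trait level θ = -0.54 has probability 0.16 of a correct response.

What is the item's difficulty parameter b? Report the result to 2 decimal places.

P(θ) = 1 / (1 + exp(−a(θ − b)))
logit(0.16) = ln(0.16/0.84) = -1.6582
b = θ − logit/(a) = -0.54 − (-1.6582)/1.8000 = 0.3812

0.38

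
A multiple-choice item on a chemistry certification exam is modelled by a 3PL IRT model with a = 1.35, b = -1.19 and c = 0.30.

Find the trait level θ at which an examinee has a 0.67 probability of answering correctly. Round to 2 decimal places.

-1.11

P(θ) = c + (1 − c) · 1 / (1 + exp(−a(θ − b)))
Remove guessing floor: (0.67 − 0.30)/(1 − 0.30) = 0.5286
logit = ln(0.5286/0.4714) = 0.1144
θ = b + logit/(a) = -1.19 + 0.1144/1.3500 = -1.1053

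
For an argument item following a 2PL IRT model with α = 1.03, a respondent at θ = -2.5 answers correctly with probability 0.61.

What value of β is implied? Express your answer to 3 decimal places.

P(θ) = 1 / (1 + exp(−α(θ − β)))
logit(0.61) = ln(0.61/0.39) = 0.4473
β = θ − logit/(α) = -2.5 − 0.4473/1.0300 = -2.9343

-2.934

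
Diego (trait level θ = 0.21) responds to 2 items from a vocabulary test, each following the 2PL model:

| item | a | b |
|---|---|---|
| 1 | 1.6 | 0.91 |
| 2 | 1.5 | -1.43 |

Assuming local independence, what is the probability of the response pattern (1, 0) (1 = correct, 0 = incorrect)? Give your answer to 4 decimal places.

P(θ) = 1 / (1 + exp(−a(θ − b)))
P_1 = 1/(1+e^{1.1200}) = 0.2460
P_2 = 1/(1+e^{-2.4600}) = 0.9213
L = P_1 × (1−P_2) = 0.2460 × 0.0787 = 0.01936

0.0194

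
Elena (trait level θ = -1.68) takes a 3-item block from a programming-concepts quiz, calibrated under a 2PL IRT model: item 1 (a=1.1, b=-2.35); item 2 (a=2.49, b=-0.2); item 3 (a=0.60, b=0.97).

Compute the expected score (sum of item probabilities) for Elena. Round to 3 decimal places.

P(θ) = 1 / (1 + exp(−a(θ − b)))
P_1 = 1/(1+e^{-0.7370}) = 0.6763
P_2 = 1/(1+e^{3.6852}) = 0.0245
P_3 = 1/(1+e^{1.5900}) = 0.1694
E[score] = 0.6763 + 0.0245 + 0.1694 = 0.8702

0.870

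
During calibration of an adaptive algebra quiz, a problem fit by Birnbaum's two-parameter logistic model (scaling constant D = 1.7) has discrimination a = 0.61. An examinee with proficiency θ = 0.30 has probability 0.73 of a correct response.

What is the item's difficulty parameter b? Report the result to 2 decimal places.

P(θ) = 1 / (1 + exp(−D·a(θ − b)))
logit(0.73) = ln(0.73/0.27) = 0.9946
b = θ − logit/(1.7·a) = 0.30 − 0.9946/1.0370 = -0.6591

-0.66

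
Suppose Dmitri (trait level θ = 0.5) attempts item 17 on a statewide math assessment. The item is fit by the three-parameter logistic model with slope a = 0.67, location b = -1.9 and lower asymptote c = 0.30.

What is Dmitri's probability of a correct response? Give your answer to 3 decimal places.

0.883

P(θ) = c + (1 − c) · 1 / (1 + exp(−a(θ − b)))
Exponent: 0.67 × (0.5 − (-1.9)) = 1.6080
1/(1 + e^{-1.6080}) = 0.8331
P = 0.30 + 0.70 × 0.8331 = 0.8832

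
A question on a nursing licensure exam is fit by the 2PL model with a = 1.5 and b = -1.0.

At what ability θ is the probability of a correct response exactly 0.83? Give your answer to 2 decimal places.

P(θ) = 1 / (1 + exp(−a(θ − b)))
logit = ln(0.8300/0.1700) = 1.5856
θ = b + logit/(a) = -1.0 + 1.5856/1.5000 = 0.0571

0.06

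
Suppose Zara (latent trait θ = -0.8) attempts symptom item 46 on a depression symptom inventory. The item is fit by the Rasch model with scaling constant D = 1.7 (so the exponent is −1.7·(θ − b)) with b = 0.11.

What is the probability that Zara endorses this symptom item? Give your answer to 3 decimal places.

0.176

P(θ) = 1 / (1 + exp(−D·(θ − b)))
Exponent: 1.7 × (-0.8 − 0.11) = -1.5470
1/(1 + e^{1.5470}) = 0.1755
P = 0.1755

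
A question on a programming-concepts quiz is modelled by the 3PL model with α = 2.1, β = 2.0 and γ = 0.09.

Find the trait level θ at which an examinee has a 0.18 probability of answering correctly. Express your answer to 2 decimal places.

P(θ) = γ + (1 − γ) · 1 / (1 + exp(−α(θ − β)))
Remove guessing floor: (0.18 − 0.09)/(1 − 0.09) = 0.0989
logit = ln(0.0989/0.9011) = -2.2095
θ = β + logit/(α) = 2.0 + (-2.2095)/2.1000 = 0.9479

0.95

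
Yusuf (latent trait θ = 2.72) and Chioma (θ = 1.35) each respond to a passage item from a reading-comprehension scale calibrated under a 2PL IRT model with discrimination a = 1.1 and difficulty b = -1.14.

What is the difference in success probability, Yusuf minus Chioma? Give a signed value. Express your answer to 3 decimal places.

P(θ) = 1 / (1 + exp(−a(θ − b)))
P(Yusuf) = 0.9859  [exponent 4.2460]
P(Chioma) = 0.9393  [exponent 2.7390]
Difference = 0.9859 − 0.9393 = 0.0466

0.047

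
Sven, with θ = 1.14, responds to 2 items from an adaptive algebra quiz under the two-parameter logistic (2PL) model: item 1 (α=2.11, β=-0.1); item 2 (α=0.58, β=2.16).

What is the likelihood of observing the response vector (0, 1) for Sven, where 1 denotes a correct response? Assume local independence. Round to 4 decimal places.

0.0243

P(θ) = 1 / (1 + exp(−α(θ − β)))
P_1 = 1/(1+e^{-2.6164}) = 0.9319
P_2 = 1/(1+e^{0.5916}) = 0.3563
L = (1−P_1) × P_2 = 0.0681 × 0.3563 = 0.02426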